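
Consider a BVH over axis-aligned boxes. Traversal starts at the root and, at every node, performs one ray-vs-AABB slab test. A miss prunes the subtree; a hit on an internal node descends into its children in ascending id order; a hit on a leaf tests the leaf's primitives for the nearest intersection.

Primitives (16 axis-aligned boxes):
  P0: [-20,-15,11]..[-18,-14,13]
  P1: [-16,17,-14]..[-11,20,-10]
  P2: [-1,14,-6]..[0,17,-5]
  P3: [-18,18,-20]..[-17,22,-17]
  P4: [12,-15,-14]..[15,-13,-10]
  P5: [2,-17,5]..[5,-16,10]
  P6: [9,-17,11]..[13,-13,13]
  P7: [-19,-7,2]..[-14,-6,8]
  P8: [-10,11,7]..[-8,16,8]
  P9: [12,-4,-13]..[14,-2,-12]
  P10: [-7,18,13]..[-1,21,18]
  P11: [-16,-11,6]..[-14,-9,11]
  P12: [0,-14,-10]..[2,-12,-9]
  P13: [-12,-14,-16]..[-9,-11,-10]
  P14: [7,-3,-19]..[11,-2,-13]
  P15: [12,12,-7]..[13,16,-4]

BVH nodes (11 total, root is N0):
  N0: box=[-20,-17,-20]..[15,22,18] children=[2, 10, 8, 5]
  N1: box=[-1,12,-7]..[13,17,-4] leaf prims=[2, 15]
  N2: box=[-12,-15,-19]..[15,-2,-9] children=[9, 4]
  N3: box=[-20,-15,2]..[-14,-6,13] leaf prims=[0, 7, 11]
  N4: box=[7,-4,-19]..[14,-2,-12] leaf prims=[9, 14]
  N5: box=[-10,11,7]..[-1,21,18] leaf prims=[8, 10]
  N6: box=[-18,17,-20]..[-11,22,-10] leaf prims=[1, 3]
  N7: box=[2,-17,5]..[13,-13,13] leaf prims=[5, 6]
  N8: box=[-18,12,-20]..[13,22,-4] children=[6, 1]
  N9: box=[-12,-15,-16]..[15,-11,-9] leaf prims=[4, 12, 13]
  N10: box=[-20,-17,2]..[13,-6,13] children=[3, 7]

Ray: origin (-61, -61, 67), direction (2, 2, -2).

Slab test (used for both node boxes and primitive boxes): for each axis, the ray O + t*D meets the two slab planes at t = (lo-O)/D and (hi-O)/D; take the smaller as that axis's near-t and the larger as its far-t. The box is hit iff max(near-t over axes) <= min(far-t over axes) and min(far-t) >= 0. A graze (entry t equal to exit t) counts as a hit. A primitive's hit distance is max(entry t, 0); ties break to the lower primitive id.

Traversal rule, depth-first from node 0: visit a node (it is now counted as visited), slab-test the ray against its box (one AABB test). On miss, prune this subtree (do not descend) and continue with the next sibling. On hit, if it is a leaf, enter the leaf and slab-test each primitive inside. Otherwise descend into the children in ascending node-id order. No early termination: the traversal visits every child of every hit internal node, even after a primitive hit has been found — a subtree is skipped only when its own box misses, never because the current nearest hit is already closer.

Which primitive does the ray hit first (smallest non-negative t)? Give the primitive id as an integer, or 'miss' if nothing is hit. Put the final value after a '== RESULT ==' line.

Trace the traversal:
N0 x:[41/2,38] y:[22,83/2] z:[49/2,87/2] -> hit [49/2,38], descend [2, 5, 8, 10]
  N2 x:[49/2,38] y:[23,59/2] z:[38,43] -> miss, prune
  N5 x:[51/2,30] y:[36,41] z:[49/2,30] -> miss, prune
  N8 x:[43/2,37] y:[73/2,83/2] z:[71/2,87/2] -> hit [73/2,37], descend [1, 6]
    N1 x:[30,37] y:[73/2,39] z:[71/2,37] -> hit [73/2,37] leaf, test {P2(miss), P15@t=73/2}
    N6 x:[43/2,25] y:[39,83/2] z:[77/2,87/2] -> miss, prune
  N10 x:[41/2,37] y:[22,55/2] z:[27,65/2] -> hit [27,55/2], descend [3, 7]
    N3 x:[41/2,47/2] y:[23,55/2] z:[27,65/2] -> miss, prune
    N7 x:[63/2,37] y:[22,24] z:[27,31] -> miss, prune

Summary -> nodes [0, 2, 5, 8, 1, 6, 10, 3, 7]; box-tests=9; leaf-entries=1; first=P15

== RESULT ==
15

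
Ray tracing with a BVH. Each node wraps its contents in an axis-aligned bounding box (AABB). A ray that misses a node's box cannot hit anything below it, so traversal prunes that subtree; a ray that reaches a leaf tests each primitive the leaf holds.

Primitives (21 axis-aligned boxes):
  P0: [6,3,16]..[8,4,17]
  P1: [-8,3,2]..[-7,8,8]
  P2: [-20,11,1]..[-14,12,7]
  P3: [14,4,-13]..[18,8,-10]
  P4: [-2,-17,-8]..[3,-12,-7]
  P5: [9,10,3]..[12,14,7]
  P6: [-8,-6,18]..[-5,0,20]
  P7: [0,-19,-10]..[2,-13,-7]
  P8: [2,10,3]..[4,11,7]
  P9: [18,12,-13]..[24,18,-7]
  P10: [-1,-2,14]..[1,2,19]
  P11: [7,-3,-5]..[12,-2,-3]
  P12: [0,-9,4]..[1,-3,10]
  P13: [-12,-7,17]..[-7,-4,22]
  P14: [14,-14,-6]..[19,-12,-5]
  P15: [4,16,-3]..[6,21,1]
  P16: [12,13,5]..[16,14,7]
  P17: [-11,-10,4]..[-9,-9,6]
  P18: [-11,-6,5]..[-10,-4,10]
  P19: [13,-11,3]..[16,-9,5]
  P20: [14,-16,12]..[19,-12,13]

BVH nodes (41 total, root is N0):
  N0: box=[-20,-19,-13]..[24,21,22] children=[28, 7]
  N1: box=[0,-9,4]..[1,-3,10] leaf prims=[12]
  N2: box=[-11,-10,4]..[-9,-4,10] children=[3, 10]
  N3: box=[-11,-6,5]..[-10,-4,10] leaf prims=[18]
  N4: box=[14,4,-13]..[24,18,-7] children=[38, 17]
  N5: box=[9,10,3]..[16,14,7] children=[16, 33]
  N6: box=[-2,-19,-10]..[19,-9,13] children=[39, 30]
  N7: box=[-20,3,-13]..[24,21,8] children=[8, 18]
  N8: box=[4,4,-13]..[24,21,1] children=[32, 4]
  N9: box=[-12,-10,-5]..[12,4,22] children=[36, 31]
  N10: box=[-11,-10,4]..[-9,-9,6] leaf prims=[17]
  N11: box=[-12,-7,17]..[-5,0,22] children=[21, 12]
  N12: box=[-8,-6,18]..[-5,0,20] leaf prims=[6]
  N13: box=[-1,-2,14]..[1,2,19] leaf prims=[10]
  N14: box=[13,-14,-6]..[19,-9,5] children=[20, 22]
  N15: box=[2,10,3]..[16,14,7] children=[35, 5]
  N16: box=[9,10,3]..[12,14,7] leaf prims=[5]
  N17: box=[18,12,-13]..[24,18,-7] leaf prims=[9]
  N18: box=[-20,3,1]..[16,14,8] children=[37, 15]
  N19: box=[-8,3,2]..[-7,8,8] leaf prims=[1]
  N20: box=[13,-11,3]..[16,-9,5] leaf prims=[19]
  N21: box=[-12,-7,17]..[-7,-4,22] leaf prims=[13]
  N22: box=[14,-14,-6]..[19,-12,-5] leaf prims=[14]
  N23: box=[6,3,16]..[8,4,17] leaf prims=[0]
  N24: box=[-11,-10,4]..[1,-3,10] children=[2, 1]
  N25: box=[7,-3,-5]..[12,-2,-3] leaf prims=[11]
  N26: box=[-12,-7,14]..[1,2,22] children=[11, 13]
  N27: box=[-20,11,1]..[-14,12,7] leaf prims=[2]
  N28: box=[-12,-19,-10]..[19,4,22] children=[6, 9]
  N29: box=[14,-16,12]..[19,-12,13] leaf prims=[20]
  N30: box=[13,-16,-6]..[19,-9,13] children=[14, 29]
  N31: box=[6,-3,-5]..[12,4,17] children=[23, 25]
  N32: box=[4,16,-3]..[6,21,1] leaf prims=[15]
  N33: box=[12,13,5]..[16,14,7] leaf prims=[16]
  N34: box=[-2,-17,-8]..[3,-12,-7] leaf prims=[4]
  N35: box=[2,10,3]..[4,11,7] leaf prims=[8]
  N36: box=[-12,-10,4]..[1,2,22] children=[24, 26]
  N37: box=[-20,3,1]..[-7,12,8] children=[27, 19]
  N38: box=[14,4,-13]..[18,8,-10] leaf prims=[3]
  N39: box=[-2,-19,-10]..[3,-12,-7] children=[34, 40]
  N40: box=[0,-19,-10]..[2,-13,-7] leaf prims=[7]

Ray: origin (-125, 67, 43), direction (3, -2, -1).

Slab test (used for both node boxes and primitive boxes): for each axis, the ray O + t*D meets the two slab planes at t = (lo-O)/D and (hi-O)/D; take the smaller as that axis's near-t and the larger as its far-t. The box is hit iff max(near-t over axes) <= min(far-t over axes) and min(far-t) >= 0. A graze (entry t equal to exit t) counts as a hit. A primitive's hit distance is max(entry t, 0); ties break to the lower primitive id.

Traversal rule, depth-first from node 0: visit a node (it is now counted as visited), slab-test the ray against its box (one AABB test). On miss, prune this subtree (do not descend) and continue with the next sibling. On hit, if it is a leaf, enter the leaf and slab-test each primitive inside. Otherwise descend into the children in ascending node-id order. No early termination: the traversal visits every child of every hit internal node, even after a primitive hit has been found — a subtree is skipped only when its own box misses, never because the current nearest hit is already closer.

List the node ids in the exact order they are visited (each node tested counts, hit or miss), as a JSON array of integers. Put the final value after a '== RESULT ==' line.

Walk:
N0 x:[35,149/3] y:[23,43] z:[21,56] -> hit [35,43], descend [7, 28]
  N7 x:[35,149/3] y:[23,32] z:[35,56] -> miss, prune
  N28 x:[113/3,48] y:[63/2,43] z:[21,53] -> hit [113/3,43], descend [6, 9]
    N6 x:[41,48] y:[38,43] z:[30,53] -> hit [41,43], descend [30, 39]
      N30 x:[46,48] y:[38,83/2] z:[30,49] -> miss, prune
      N39 x:[41,128/3] y:[79/2,43] z:[50,53] -> miss, prune
    N9 x:[113/3,137/3] y:[63/2,77/2] z:[21,48] -> hit [113/3,77/2], descend [31, 36]
      N31 x:[131/3,137/3] y:[63/2,35] z:[26,48] -> miss, prune
      N36 x:[113/3,42] y:[65/2,77/2] z:[21,39] -> hit [113/3,77/2], descend [24, 26]
        N24 x:[38,42] y:[35,77/2] z:[33,39] -> hit [38,77/2], descend [1, 2]
          N1 x:[125/3,42] y:[35,38] z:[33,39] -> miss, prune
          N2 x:[38,116/3] y:[71/2,77/2] z:[33,39] -> hit [38,77/2], descend [3, 10]
            N3 x:[38,115/3] y:[71/2,73/2] z:[33,38] -> miss, prune
            N10 x:[38,116/3] y:[38,77/2] z:[37,39] -> hit [38,77/2] leaf, test {P17@t=38}
        N26 x:[113/3,42] y:[65/2,37] z:[21,29] -> miss, prune

order=[0, 7, 28, 6, 30, 39, 9, 31, 36, 24, 1, 2, 3, 10, 26]  |boxes|=15  |leaves|=1  hit=P17

== RESULT ==
[0, 7, 28, 6, 30, 39, 9, 31, 36, 24, 1, 2, 3, 10, 26]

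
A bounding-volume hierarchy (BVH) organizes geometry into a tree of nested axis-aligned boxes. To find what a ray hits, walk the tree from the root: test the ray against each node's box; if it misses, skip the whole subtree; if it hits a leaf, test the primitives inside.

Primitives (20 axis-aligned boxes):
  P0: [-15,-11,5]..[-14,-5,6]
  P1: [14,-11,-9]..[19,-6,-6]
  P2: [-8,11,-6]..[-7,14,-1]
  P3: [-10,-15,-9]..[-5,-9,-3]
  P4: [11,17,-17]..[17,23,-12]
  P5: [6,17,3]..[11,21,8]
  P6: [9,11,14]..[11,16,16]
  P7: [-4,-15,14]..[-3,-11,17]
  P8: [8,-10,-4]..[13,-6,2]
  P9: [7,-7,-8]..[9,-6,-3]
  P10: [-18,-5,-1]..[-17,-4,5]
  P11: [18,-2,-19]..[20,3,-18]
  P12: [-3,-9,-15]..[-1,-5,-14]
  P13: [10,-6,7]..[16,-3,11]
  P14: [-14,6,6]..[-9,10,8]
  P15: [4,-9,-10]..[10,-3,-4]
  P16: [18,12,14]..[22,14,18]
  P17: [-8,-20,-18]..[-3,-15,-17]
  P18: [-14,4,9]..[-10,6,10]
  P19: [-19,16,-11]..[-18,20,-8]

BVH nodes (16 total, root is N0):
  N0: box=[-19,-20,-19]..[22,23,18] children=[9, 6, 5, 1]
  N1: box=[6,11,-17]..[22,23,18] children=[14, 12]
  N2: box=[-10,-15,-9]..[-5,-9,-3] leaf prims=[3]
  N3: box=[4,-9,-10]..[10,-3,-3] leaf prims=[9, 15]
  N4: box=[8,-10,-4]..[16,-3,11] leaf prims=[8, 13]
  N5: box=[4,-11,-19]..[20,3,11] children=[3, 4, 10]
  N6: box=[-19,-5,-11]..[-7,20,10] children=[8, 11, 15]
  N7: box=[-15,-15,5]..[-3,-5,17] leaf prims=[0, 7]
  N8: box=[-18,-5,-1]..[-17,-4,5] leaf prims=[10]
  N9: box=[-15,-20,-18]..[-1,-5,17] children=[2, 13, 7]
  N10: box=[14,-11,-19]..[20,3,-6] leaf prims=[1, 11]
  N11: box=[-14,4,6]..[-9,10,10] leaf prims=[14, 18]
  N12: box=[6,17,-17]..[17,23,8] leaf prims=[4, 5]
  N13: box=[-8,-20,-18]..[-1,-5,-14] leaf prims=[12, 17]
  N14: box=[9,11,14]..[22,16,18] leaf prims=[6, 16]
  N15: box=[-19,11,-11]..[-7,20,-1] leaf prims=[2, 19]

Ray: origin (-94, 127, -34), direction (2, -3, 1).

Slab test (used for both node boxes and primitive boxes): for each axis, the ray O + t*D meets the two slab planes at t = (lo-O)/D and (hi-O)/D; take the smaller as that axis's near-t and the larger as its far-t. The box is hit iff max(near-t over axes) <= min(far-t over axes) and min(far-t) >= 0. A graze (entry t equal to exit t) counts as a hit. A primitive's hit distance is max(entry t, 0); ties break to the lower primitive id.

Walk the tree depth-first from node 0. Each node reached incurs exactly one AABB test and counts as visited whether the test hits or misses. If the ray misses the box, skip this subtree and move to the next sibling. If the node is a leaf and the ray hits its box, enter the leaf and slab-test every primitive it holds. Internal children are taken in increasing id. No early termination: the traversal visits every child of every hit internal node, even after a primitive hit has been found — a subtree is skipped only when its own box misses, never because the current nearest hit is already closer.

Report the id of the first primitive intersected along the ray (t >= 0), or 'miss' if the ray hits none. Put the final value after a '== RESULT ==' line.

Walk:
N0 x:[75/2,58] y:[104/3,49] z:[15,52] -> hit [75/2,49], descend [1, 5, 6, 9]
  N1 x:[50,58] y:[104/3,116/3] z:[17,52] -> miss, prune
  N5 x:[49,57] y:[124/3,46] z:[15,45] -> miss, prune
  N6 x:[75/2,87/2] y:[107/3,44] z:[23,44] -> hit [75/2,87/2], descend [8, 11, 15]
    N8 x:[38,77/2] y:[131/3,44] z:[33,39] -> miss, prune
    N11 x:[40,85/2] y:[39,41] z:[40,44] -> hit [40,41] leaf, test {P14@t=40, P18(miss)}
    N15 x:[75/2,87/2] y:[107/3,116/3] z:[23,33] -> miss, prune
  N9 x:[79/2,93/2] y:[44,49] z:[16,51] -> hit [44,93/2], descend [2, 7, 13]
    N2 x:[42,89/2] y:[136/3,142/3] z:[25,31] -> miss, prune
    N7 x:[79/2,91/2] y:[44,142/3] z:[39,51] -> hit [44,91/2] leaf, test {P0(miss), P7(miss)}
    N13 x:[43,93/2] y:[44,49] z:[16,20] -> miss, prune

order=[0, 1, 5, 6, 8, 11, 15, 9, 2, 7, 13]  |boxes|=11  |leaves|=2  hit=P14

== RESULT ==
14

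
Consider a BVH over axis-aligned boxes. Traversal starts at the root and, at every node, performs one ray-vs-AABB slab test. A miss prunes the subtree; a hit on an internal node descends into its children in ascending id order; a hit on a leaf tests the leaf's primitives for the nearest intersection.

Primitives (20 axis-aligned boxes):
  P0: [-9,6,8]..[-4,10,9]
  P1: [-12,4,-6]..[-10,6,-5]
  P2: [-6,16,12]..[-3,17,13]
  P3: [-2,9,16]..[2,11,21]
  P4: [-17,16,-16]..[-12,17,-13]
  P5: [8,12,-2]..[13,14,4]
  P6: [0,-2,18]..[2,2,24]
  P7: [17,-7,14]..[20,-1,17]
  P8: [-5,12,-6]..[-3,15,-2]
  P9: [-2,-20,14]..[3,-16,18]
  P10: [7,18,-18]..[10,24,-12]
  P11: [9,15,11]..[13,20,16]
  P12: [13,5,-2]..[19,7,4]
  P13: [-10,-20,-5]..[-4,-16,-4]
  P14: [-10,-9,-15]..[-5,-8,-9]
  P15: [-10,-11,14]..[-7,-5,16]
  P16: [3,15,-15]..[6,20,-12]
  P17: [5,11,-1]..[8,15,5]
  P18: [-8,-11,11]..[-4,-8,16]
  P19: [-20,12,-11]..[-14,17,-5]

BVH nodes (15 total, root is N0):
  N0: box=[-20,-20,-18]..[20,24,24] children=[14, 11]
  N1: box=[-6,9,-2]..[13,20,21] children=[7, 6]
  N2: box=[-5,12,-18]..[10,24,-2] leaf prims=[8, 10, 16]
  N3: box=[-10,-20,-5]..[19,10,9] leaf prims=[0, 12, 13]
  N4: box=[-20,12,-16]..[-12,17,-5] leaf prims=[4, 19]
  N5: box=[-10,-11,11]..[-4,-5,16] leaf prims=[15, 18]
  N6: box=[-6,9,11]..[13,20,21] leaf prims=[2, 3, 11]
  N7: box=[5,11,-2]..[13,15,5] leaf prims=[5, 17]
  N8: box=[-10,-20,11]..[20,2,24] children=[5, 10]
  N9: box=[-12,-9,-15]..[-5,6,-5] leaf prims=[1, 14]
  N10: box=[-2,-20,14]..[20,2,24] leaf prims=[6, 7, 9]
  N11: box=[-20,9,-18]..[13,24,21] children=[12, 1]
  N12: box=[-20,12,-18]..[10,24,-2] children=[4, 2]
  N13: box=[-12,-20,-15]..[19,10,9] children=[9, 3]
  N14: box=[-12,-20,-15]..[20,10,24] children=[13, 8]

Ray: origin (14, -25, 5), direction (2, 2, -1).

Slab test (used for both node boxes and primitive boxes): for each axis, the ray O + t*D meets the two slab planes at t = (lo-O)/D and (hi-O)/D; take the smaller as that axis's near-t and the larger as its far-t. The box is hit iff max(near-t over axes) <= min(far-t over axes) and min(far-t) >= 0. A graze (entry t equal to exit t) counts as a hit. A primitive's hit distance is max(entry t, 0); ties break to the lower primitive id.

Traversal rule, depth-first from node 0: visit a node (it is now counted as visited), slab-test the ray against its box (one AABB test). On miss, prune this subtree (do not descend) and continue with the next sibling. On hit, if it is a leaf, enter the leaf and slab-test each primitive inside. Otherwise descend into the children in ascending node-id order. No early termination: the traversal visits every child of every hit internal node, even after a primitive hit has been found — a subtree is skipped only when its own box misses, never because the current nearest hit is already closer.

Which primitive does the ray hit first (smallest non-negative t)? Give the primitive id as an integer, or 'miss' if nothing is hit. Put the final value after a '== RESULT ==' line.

Traverse from the root:
N0 x:[-17,3] y:[5/2,49/2] z:[-19,23] -> hit [5/2,3], descend [11, 14]
  N11 x:[-17,-1/2] y:[17,49/2] z:[-16,23] -> miss, prune
  N14 x:[-13,3] y:[5/2,35/2] z:[-19,20] -> hit [5/2,3], descend [8, 13]
    N8 x:[-12,3] y:[5/2,27/2] z:[-19,-6] -> miss, prune
    N13 x:[-13,5/2] y:[5/2,35/2] z:[-4,20] -> hit [5/2,5/2], descend [3, 9]
      N3 x:[-12,5/2] y:[5/2,35/2] z:[-4,10] -> hit [5/2,5/2] leaf, test {P0(miss), P12(miss), P13(miss)}
      N9 x:[-13,-19/2] y:[8,31/2] z:[10,20] -> miss, prune

Summary -> nodes [0, 11, 14, 8, 13, 3, 9]; box-tests=7; leaf-entries=1; first=miss

== RESULT ==
miss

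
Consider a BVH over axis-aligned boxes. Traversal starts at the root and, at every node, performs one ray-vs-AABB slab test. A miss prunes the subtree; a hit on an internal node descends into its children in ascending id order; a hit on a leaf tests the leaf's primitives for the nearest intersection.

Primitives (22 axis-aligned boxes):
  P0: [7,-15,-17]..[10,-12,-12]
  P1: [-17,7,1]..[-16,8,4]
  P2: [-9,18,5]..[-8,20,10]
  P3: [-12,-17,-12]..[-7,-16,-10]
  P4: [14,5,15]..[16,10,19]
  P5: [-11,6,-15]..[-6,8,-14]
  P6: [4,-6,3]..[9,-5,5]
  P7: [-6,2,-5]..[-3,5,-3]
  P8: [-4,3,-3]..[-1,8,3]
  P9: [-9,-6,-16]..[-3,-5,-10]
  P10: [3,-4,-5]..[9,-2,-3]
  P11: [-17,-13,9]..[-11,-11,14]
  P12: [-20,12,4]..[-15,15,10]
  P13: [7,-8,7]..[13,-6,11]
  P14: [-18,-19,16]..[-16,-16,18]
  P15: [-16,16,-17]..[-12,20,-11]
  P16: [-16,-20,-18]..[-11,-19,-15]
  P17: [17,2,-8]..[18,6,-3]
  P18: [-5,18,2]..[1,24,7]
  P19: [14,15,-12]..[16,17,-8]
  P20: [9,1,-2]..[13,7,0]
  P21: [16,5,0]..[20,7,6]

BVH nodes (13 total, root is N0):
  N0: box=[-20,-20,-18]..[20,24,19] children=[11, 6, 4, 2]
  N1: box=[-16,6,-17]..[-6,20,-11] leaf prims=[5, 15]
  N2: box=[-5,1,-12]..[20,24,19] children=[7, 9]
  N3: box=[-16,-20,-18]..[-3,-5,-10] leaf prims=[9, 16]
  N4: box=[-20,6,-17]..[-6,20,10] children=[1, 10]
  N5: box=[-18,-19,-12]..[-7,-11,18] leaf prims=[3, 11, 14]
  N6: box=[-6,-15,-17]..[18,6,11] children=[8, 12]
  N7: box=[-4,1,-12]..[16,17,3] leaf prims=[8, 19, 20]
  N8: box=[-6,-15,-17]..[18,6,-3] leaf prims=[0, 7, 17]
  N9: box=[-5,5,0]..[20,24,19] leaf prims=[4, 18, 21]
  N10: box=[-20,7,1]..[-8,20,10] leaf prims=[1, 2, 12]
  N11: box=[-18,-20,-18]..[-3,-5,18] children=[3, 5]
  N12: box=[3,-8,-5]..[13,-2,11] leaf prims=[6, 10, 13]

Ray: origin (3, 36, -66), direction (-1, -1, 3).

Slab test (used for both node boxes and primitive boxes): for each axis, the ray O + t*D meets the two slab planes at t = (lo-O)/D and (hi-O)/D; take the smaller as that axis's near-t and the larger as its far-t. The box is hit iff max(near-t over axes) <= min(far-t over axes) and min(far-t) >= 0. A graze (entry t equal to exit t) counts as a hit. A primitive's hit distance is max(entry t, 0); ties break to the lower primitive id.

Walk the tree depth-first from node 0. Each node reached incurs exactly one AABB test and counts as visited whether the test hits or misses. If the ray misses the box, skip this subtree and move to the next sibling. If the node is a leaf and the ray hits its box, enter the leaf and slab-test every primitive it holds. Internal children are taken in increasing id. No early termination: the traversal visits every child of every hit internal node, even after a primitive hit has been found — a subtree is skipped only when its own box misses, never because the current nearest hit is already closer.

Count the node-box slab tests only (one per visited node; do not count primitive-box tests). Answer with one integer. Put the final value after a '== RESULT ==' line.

Traverse from the root:
N0 x:[-17,23] y:[12,56] z:[16,85/3] -> hit [16,23], descend [2, 4, 6, 11]
  N2 x:[-17,8] y:[12,35] z:[18,85/3] -> miss, prune
  N4 x:[9,23] y:[16,30] z:[49/3,76/3] -> hit [49/3,23], descend [1, 10]
    N1 x:[9,19] y:[16,30] z:[49/3,55/3] -> hit [49/3,55/3] leaf, test {P5(miss), P15@t=49/3}
    N10 x:[11,23] y:[16,29] z:[67/3,76/3] -> hit [67/3,23] leaf, test {P1(miss), P2(miss), P12(miss)}
  N6 x:[-15,9] y:[30,51] z:[49/3,77/3] -> miss, prune
  N11 x:[6,21] y:[41,56] z:[16,28] -> miss, prune

order=[0, 2, 4, 1, 10, 6, 11]  |boxes|=7  |leaves|=2  hit=P15

== RESULT ==
7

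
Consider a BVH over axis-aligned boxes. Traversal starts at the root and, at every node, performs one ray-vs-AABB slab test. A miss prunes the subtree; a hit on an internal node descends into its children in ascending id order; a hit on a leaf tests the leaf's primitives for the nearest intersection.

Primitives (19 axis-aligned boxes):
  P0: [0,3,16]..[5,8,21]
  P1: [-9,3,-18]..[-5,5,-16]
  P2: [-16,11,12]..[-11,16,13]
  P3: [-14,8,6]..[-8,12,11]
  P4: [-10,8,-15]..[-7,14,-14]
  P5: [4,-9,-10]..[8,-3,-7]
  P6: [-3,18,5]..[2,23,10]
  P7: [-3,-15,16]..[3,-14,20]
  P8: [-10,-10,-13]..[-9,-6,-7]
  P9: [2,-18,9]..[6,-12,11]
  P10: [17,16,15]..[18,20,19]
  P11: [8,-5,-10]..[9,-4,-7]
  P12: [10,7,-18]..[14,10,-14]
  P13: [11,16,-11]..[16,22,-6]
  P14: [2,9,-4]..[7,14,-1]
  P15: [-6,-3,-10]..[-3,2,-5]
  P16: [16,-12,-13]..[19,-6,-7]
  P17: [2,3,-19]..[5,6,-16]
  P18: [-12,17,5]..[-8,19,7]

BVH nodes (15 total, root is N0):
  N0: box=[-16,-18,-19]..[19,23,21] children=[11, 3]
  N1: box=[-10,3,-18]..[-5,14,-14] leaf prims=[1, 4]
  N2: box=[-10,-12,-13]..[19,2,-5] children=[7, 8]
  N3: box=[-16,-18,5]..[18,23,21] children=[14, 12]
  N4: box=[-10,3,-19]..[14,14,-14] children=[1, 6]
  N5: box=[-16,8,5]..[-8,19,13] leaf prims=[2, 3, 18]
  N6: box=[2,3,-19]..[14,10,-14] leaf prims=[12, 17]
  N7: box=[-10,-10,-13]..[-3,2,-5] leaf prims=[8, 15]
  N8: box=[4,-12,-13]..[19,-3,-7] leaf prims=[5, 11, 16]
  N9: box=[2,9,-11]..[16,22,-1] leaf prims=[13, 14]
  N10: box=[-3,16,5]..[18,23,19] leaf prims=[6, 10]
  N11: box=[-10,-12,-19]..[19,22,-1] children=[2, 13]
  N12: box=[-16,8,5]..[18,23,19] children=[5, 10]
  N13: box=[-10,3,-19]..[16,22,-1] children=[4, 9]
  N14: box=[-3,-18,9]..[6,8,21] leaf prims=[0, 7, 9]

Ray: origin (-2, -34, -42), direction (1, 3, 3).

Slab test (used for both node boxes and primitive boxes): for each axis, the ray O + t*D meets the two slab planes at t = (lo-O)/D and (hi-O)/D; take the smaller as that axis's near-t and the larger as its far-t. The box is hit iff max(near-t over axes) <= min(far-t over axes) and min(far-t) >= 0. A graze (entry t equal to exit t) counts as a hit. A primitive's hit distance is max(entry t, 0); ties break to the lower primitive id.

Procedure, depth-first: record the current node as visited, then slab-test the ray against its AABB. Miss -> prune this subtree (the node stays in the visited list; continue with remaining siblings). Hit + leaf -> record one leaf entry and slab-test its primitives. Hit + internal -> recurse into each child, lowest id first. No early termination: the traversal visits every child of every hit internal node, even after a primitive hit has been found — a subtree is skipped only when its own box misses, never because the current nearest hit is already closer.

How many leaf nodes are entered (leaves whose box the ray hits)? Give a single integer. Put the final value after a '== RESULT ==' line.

Walk:
N0 x:[-14,21] y:[16/3,19] z:[23/3,21] -> hit [23/3,19], descend [3, 11]
  N3 x:[-14,20] y:[16/3,19] z:[47/3,21] -> hit [47/3,19], descend [12, 14]
    N12 x:[-14,20] y:[14,19] z:[47/3,61/3] -> hit [47/3,19], descend [5, 10]
      N5 x:[-14,-6] y:[14,53/3] z:[47/3,55/3] -> miss, prune
      N10 x:[-1,20] y:[50/3,19] z:[47/3,61/3] -> hit [50/3,19] leaf, test {P6(miss), P10(miss)}
    N14 x:[-1,8] y:[16/3,14] z:[17,21] -> miss, prune
  N11 x:[-8,21] y:[22/3,56/3] z:[23/3,41/3] -> hit [23/3,41/3], descend [2, 13]
    N2 x:[-8,21] y:[22/3,12] z:[29/3,37/3] -> hit [29/3,12], descend [7, 8]
      N7 x:[-8,-1] y:[8,12] z:[29/3,37/3] -> miss, prune
      N8 x:[6,21] y:[22/3,31/3] z:[29/3,35/3] -> hit [29/3,31/3] leaf, test {P5(miss), P11(miss), P16(miss)}
    N13 x:[-8,18] y:[37/3,56/3] z:[23/3,41/3] -> hit [37/3,41/3], descend [4, 9]
      N4 x:[-8,16] y:[37/3,16] z:[23/3,28/3] -> miss, prune
      N9 x:[4,18] y:[43/3,56/3] z:[31/3,41/3] -> miss, prune

Summary -> nodes [0, 3, 12, 5, 10, 14, 11, 2, 7, 8, 13, 4, 9]; box-tests=13; leaf-entries=2; first=miss

== RESULT ==
2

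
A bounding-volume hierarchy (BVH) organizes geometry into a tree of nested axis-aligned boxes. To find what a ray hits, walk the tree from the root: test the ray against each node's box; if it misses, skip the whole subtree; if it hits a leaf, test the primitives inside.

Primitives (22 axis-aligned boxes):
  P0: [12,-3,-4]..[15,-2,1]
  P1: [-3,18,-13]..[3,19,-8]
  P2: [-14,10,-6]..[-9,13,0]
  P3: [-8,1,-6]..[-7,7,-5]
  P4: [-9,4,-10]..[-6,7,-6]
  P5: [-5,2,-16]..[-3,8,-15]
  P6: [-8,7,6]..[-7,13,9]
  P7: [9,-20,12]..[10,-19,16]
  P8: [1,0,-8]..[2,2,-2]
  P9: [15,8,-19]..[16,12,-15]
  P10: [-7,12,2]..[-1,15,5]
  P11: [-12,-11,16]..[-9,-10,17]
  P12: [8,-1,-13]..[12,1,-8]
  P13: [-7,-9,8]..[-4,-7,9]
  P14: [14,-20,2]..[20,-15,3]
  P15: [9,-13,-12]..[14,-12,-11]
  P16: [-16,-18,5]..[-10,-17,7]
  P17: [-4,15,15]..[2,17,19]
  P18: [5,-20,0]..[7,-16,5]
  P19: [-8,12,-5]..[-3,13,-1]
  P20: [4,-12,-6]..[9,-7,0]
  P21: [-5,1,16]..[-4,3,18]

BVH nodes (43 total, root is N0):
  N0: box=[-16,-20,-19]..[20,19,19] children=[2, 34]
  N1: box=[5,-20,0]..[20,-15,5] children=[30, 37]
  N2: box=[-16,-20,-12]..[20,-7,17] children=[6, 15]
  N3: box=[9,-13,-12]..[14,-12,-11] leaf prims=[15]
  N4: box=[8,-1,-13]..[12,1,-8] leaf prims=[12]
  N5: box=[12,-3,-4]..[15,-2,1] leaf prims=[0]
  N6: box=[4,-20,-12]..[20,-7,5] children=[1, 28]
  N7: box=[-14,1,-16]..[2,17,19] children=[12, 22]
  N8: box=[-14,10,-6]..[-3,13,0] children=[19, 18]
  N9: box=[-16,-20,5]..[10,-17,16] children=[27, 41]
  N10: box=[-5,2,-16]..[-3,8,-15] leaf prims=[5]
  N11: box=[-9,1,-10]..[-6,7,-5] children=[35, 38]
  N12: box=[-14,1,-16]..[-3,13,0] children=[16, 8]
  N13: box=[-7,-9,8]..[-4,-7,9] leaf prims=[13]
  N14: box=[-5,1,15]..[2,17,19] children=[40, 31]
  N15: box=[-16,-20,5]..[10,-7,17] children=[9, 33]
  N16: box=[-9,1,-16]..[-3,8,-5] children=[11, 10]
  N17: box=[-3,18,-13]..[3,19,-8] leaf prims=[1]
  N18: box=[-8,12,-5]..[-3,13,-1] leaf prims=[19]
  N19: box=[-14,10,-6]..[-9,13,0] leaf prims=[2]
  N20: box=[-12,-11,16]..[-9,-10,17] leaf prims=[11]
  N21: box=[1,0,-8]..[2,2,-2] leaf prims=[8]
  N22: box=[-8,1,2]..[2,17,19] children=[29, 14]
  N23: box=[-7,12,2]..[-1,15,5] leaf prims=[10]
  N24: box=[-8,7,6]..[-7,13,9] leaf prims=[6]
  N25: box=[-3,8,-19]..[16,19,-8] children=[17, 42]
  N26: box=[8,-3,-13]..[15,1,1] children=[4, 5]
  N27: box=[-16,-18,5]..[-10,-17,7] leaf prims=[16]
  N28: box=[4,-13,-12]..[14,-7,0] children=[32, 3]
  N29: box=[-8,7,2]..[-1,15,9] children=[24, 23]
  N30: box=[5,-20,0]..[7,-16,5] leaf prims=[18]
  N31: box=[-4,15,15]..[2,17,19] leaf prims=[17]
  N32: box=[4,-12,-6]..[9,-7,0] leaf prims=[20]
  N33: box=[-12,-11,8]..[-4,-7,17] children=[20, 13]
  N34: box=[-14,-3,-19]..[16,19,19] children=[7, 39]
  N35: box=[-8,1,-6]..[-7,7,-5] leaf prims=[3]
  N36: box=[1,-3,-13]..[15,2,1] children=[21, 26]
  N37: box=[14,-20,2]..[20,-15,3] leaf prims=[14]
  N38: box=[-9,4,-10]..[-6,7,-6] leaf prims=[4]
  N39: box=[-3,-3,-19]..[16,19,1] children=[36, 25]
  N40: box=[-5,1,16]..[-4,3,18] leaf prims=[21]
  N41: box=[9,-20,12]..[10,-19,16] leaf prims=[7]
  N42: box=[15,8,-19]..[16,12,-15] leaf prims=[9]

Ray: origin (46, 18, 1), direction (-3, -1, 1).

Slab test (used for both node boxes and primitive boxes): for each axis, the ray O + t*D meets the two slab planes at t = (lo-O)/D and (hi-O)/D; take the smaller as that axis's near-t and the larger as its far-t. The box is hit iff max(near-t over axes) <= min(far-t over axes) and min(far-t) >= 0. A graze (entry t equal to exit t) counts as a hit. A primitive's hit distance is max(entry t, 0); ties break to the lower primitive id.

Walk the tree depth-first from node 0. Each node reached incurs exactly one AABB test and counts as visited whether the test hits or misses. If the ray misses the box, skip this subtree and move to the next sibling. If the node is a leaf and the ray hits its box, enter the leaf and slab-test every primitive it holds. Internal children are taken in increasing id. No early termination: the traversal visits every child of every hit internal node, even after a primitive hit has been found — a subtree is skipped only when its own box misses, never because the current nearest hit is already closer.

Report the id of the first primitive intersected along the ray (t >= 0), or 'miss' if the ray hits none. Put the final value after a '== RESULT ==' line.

Walk:
N0 x:[26/3,62/3] y:[-1,38] z:[-20,18] -> hit [26/3,18], descend [2, 34]
  N2 x:[26/3,62/3] y:[25,38] z:[-13,16] -> miss, prune
  N34 x:[10,20] y:[-1,21] z:[-20,18] -> hit [10,18], descend [7, 39]
    N7 x:[44/3,20] y:[1,17] z:[-17,18] -> hit [44/3,17], descend [12, 22]
      N12 x:[49/3,20] y:[5,17] z:[-17,-1] -> miss, prune
      N22 x:[44/3,18] y:[1,17] z:[1,18] -> hit [44/3,17], descend [14, 29]
        N14 x:[44/3,17] y:[1,17] z:[14,18] -> hit [44/3,17], descend [31, 40]
          N31 x:[44/3,50/3] y:[1,3] z:[14,18] -> miss, prune
          N40 x:[50/3,17] y:[15,17] z:[15,17] -> hit [50/3,17] leaf, test {P21@t=50/3}
        N29 x:[47/3,18] y:[3,11] z:[1,8] -> miss, prune
    N39 x:[10,49/3] y:[-1,21] z:[-20,0] -> miss, prune

Visited [0, 2, 34, 7, 12, 22, 14, 31, 40, 29, 39]. Tests: 11 box, 1 leaf. Nearest: P21.

== RESULT ==
21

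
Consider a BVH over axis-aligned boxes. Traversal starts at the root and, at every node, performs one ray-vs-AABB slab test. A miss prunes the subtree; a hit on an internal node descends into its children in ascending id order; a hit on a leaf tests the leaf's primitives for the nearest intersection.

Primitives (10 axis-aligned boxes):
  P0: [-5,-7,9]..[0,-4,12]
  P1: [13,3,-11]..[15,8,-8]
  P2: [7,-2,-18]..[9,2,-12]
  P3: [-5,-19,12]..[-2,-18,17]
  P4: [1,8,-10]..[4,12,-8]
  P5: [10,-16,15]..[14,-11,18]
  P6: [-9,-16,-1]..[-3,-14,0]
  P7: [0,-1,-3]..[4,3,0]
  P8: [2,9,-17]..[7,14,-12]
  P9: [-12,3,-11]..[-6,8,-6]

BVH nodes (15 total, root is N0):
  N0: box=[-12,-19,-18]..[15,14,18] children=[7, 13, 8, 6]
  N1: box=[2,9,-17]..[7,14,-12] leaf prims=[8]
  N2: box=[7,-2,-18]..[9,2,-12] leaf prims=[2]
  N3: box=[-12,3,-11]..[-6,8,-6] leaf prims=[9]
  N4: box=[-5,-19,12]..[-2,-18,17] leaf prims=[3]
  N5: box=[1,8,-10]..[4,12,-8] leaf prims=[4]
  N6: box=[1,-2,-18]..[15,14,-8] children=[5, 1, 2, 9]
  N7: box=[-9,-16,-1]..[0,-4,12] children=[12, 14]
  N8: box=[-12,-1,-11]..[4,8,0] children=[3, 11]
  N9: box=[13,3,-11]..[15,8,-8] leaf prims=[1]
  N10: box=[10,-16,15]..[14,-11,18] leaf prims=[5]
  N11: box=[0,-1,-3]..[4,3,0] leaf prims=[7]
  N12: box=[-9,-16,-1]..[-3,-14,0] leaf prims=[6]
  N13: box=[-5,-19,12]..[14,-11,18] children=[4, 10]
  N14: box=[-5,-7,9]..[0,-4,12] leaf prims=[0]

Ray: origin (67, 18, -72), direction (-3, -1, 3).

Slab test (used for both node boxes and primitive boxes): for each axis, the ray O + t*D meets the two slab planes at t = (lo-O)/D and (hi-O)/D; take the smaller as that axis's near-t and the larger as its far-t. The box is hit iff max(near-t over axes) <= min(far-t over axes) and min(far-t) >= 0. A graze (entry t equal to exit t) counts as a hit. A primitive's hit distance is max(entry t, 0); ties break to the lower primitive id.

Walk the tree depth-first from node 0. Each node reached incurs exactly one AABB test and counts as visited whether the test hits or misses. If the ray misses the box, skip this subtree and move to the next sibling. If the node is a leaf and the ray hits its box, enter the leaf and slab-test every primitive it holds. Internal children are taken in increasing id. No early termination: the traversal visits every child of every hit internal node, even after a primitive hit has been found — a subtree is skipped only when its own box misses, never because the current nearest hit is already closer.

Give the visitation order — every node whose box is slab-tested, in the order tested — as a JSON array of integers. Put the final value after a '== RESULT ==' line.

Traverse from the root:
N0 x:[52/3,79/3] y:[4,37] z:[18,30] -> hit [18,79/3], descend [6, 7, 8, 13]
  N6 x:[52/3,22] y:[4,20] z:[18,64/3] -> hit [18,20], descend [1, 2, 5, 9]
    N1 x:[20,65/3] y:[4,9] z:[55/3,20] -> miss, prune
    N2 x:[58/3,20] y:[16,20] z:[18,20] -> hit [58/3,20] leaf, test {P2@t=58/3}
    N5 x:[21,22] y:[6,10] z:[62/3,64/3] -> miss, prune
    N9 x:[52/3,18] y:[10,15] z:[61/3,64/3] -> miss, prune
  N7 x:[67/3,76/3] y:[22,34] z:[71/3,28] -> hit [71/3,76/3], descend [12, 14]
    N12 x:[70/3,76/3] y:[32,34] z:[71/3,24] -> miss, prune
    N14 x:[67/3,24] y:[22,25] z:[27,28] -> miss, prune
  N8 x:[21,79/3] y:[10,19] z:[61/3,24] -> miss, prune
  N13 x:[53/3,24] y:[29,37] z:[28,30] -> miss, prune

Visited [0, 6, 1, 2, 5, 9, 7, 12, 14, 8, 13]. Tests: 11 box, 1 leaf. Nearest: P2.

== RESULT ==
[0, 6, 1, 2, 5, 9, 7, 12, 14, 8, 13]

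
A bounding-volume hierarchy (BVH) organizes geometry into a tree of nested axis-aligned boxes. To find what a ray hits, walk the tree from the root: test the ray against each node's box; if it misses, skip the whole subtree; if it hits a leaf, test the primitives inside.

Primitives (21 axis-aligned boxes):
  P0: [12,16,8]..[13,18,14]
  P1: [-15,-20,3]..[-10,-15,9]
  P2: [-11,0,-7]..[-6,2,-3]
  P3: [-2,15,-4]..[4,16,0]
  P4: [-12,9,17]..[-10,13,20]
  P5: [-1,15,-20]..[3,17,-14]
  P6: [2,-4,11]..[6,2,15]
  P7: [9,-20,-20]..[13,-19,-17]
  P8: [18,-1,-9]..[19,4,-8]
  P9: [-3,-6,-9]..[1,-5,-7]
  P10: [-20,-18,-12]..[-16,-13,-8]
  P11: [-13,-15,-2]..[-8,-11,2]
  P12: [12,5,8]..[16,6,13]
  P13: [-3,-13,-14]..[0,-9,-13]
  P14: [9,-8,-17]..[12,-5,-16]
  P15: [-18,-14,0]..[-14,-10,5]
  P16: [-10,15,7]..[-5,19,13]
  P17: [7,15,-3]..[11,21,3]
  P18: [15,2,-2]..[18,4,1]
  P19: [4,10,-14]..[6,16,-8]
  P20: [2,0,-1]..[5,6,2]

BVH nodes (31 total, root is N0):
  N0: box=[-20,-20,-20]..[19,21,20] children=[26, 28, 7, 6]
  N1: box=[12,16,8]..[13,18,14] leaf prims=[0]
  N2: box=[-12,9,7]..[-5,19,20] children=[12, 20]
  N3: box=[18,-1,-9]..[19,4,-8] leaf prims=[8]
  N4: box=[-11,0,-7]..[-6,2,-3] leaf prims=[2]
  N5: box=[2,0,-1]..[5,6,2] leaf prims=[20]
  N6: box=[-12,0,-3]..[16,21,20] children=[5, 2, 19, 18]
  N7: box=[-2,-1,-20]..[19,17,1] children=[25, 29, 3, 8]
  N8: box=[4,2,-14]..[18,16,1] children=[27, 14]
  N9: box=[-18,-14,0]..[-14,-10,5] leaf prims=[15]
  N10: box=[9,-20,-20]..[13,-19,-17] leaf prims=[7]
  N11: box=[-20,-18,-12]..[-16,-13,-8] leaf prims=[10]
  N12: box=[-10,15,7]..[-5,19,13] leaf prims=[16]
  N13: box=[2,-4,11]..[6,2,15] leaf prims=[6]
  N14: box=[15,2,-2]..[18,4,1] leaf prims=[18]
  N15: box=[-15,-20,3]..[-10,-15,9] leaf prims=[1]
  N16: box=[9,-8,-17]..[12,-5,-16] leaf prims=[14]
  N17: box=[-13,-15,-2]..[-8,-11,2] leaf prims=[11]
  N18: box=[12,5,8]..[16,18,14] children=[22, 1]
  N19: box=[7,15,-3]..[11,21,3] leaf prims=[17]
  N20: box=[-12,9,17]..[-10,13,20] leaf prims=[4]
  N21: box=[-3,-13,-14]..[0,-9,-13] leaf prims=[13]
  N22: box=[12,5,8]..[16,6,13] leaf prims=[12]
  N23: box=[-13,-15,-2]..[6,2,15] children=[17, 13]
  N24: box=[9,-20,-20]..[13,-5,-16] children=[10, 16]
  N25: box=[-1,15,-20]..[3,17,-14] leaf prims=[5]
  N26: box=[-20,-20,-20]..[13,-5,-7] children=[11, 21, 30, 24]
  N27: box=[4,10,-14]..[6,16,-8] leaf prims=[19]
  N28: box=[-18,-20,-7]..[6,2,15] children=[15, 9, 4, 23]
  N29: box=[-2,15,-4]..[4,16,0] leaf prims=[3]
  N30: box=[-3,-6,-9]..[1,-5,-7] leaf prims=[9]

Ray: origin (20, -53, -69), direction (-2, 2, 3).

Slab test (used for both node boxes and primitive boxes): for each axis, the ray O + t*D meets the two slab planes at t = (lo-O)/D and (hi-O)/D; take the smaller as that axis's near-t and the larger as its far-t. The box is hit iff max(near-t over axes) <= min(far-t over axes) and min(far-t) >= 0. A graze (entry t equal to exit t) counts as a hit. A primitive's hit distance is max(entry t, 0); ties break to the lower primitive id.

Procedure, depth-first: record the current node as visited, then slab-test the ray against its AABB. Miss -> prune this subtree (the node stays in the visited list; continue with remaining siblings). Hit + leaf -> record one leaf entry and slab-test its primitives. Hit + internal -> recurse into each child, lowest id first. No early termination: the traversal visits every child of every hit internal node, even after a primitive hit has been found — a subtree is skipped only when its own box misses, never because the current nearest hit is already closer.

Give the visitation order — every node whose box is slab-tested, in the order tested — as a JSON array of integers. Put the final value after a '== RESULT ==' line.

Traverse from the root:
N0 x:[1/2,20] y:[33/2,37] z:[49/3,89/3] -> hit [33/2,20], descend [6, 7, 26, 28]
  N6 x:[2,16] y:[53/2,37] z:[22,89/3] -> miss, prune
  N7 x:[1/2,11] y:[26,35] z:[49/3,70/3] -> miss, prune
  N26 x:[7/2,20] y:[33/2,24] z:[49/3,62/3] -> hit [33/2,20], descend [11, 21, 24, 30]
    N11 x:[18,20] y:[35/2,20] z:[19,61/3] -> hit [19,20] leaf, test {P10@t=19}
    N21 x:[10,23/2] y:[20,22] z:[55/3,56/3] -> miss, prune
    N24 x:[7/2,11/2] y:[33/2,24] z:[49/3,53/3] -> miss, prune
    N30 x:[19/2,23/2] y:[47/2,24] z:[20,62/3] -> miss, prune
  N28 x:[7,19] y:[33/2,55/2] z:[62/3,28] -> miss, prune

9 AABB tests over nodes [0, 6, 7, 26, 11, 21, 24, 30, 28]; 1 leaf entered; closest P10.

== RESULT ==
[0, 6, 7, 26, 11, 21, 24, 30, 28]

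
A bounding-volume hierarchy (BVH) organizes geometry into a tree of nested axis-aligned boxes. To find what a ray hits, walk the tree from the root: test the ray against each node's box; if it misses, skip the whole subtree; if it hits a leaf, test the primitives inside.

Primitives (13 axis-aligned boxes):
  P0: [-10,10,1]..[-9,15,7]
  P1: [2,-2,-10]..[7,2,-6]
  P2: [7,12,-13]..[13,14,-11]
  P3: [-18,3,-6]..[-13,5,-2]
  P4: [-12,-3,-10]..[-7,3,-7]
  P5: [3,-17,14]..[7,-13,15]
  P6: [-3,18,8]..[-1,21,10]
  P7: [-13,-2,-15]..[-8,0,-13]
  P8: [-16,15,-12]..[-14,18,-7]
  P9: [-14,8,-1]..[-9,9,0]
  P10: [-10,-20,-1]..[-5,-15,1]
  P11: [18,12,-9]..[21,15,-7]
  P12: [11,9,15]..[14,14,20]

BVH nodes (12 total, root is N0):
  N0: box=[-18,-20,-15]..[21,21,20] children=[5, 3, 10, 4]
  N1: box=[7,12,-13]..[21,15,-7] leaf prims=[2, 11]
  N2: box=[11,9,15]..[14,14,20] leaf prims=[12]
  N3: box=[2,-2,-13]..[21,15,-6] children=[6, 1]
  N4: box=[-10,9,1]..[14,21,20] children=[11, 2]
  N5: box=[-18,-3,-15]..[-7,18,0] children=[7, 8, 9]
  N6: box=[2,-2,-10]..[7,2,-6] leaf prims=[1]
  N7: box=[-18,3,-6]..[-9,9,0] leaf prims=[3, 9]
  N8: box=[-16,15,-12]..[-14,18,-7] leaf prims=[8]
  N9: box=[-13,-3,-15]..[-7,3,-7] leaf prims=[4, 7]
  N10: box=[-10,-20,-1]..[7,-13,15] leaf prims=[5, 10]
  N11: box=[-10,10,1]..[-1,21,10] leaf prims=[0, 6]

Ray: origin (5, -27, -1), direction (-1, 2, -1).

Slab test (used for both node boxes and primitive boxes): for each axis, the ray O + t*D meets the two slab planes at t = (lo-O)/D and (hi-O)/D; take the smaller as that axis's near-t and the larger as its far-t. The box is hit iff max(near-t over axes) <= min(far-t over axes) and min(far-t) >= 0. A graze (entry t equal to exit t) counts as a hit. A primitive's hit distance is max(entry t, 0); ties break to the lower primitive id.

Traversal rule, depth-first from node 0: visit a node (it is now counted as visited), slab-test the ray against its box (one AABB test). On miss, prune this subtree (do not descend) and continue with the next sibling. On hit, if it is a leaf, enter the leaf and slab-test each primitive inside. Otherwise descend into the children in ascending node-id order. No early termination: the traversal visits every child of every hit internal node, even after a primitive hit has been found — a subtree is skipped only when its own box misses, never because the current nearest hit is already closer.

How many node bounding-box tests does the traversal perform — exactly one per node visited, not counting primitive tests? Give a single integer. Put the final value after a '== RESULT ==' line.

Walk:
N0 x:[-16,23] y:[7/2,24] z:[-21,14] -> hit [7/2,14], descend [3, 4, 5, 10]
  N3 x:[-16,3] y:[25/2,21] z:[5,12] -> miss, prune
  N4 x:[-9,15] y:[18,24] z:[-21,-2] -> miss, prune
  N5 x:[12,23] y:[12,45/2] z:[-1,14] -> hit [12,14], descend [7, 8, 9]
    N7 x:[14,23] y:[15,18] z:[-1,5] -> miss, prune
    N8 x:[19,21] y:[21,45/2] z:[6,11] -> miss, prune
    N9 x:[12,18] y:[12,15] z:[6,14] -> hit [12,14] leaf, test {P4(miss), P7@t=13}
  N10 x:[-2,15] y:[7/2,7] z:[-16,0] -> miss, prune

Summary -> nodes [0, 3, 4, 5, 7, 8, 9, 10]; box-tests=8; leaf-entries=1; first=P7

== RESULT ==
8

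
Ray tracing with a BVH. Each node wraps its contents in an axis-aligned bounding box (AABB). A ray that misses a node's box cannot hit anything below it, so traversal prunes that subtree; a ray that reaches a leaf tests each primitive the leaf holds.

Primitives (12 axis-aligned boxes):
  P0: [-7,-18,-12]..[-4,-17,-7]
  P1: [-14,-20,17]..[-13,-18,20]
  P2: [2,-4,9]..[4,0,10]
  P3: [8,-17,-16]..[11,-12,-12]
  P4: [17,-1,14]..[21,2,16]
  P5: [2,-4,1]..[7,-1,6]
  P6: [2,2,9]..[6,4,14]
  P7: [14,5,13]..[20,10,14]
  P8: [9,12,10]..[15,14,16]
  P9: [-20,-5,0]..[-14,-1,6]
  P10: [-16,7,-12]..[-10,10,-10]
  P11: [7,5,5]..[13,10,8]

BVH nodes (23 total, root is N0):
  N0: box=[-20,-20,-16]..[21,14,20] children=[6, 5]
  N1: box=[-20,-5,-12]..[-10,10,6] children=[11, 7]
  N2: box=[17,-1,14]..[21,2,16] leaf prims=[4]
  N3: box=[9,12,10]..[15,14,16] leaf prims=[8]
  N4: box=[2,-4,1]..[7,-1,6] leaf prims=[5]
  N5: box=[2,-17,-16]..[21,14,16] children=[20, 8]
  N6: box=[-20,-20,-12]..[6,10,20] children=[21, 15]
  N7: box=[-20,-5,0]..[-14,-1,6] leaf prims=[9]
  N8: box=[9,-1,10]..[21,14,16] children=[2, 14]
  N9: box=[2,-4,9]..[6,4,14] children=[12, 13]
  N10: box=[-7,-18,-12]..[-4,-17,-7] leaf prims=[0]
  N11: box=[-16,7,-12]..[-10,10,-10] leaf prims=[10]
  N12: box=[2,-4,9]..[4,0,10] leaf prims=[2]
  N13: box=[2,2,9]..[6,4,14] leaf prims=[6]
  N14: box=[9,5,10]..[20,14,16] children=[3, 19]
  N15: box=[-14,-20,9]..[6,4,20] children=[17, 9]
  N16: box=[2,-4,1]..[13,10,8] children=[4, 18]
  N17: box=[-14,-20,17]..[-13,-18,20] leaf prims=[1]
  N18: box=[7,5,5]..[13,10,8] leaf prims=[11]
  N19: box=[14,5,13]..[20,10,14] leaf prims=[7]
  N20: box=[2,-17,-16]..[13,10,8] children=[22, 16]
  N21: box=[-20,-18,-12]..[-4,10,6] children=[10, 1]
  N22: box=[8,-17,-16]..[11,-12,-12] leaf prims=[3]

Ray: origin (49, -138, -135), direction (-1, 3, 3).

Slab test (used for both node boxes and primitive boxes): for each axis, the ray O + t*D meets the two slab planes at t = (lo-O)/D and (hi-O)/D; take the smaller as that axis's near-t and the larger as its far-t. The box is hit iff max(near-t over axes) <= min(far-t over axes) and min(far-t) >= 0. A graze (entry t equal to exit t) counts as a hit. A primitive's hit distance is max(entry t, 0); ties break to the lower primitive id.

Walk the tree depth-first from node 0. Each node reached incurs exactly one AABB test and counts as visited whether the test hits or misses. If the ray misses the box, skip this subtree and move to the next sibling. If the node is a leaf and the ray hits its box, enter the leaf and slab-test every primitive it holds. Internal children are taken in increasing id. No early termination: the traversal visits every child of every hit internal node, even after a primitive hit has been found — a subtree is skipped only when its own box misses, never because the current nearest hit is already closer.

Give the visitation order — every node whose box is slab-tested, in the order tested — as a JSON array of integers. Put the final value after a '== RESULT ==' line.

Walk:
N0 x:[28,69] y:[118/3,152/3] z:[119/3,155/3] -> hit [119/3,152/3], descend [5, 6]
  N5 x:[28,47] y:[121/3,152/3] z:[119/3,151/3] -> hit [121/3,47], descend [8, 20]
    N8 x:[28,40] y:[137/3,152/3] z:[145/3,151/3] -> miss, prune
    N20 x:[36,47] y:[121/3,148/3] z:[119/3,143/3] -> hit [121/3,47], descend [16, 22]
      N16 x:[36,47] y:[134/3,148/3] z:[136/3,143/3] -> hit [136/3,47], descend [4, 18]
        N4 x:[42,47] y:[134/3,137/3] z:[136/3,47] -> hit [136/3,137/3] leaf, test {P5@t=136/3}
        N18 x:[36,42] y:[143/3,148/3] z:[140/3,143/3] -> miss, prune
      N22 x:[38,41] y:[121/3,42] z:[119/3,41] -> hit [121/3,41] leaf, test {P3@t=121/3}
  N6 x:[43,69] y:[118/3,148/3] z:[41,155/3] -> hit [43,148/3], descend [15, 21]
    N15 x:[43,63] y:[118/3,142/3] z:[48,155/3] -> miss, prune
    N21 x:[53,69] y:[40,148/3] z:[41,47] -> miss, prune

11 AABB tests over nodes [0, 5, 8, 20, 16, 4, 18, 22, 6, 15, 21]; 2 leaves entered; closest P3.

== RESULT ==
[0, 5, 8, 20, 16, 4, 18, 22, 6, 15, 21]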